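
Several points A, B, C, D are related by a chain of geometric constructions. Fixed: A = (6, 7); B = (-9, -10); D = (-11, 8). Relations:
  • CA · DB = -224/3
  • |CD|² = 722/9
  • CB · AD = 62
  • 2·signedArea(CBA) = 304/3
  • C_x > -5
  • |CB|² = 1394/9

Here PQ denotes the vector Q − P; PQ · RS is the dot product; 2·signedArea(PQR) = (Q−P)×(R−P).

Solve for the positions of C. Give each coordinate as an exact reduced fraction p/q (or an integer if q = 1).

1. C_x = -14/3  [CA · DB = -224/3 ∩ 2·signedArea(CBA) = 304/3]
2. C_y = 5/3  [CA · DB = -224/3 ∩ 2·signedArea(CBA) = 304/3]
   → C = (-14/3, 5/3)

C = (-14/3, 5/3)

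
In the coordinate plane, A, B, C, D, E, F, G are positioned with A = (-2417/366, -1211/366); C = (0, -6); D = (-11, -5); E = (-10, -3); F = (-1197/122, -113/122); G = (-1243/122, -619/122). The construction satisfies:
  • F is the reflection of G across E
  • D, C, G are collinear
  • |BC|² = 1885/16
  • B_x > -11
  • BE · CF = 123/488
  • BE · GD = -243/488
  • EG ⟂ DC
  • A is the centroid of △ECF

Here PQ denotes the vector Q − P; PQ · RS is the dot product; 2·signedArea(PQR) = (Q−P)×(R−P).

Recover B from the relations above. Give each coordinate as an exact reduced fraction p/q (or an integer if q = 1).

1. B_x = -43/4  [BE · GD = -243/488 ∩ BE · CF = 123/488]
2. B_y = -9/2  [BE · GD = -243/488 ∩ BE · CF = 123/488]
   → B = (-43/4, -9/2)

B = (-43/4, -9/2)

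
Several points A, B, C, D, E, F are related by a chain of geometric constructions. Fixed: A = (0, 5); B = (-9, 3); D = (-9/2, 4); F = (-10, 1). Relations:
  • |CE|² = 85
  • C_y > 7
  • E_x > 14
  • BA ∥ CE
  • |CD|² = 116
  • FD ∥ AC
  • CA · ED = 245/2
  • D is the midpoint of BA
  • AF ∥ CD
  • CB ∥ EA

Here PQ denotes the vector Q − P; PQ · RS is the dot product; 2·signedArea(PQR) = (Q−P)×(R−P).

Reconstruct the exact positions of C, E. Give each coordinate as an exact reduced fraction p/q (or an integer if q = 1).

1. C_x = 11/2  [AF ∥ CD ∩ FD ∥ AC]
2. C_y = 8  [AF ∥ CD ∩ FD ∥ AC]
   → C = (11/2, 8)
3. E_x = 29/2  [CB ∥ EA ∩ BA ∥ CE]
4. E_y = 10  [CB ∥ EA ∩ BA ∥ CE]
   → E = (29/2, 10)

C = (11/2, 8)
E = (29/2, 10)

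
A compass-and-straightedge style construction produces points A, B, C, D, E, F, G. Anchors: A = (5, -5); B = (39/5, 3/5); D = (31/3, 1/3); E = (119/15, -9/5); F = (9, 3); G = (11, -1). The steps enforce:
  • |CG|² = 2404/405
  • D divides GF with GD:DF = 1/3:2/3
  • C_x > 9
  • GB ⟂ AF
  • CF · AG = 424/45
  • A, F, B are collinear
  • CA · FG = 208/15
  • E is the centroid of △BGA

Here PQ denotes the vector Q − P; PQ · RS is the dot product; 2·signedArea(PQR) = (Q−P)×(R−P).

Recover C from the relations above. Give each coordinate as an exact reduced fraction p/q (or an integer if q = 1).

1. C_x = 409/45  [CF · AG = 424/45 ∩ CA · FG = 208/15]
2. C_y = 23/45  [CF · AG = 424/45 ∩ CA · FG = 208/15]
   → C = (409/45, 23/45)

C = (409/45, 23/45)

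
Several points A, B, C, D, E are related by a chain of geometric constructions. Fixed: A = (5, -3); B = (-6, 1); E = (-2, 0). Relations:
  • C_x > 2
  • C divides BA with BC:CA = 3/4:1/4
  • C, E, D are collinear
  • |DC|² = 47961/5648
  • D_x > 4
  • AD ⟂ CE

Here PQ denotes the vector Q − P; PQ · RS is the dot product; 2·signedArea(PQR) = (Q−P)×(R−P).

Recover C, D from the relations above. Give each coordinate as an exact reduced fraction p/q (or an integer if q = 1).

C = (9/4, -2)
D = (1725/353, -1144/353)

1. C_x = 9/4  [C divides BA with BC:CA = 3/4:1/4]
2. C_y = -2  [C divides BA with BC:CA = 3/4:1/4]
   → C = (9/4, -2)
3. D_x = 1725/353  [C, E, D are collinear ∩ AD ⟂ CE]
4. D_y = -1144/353  [C, E, D are collinear ∩ AD ⟂ CE]
   → D = (1725/353, -1144/353)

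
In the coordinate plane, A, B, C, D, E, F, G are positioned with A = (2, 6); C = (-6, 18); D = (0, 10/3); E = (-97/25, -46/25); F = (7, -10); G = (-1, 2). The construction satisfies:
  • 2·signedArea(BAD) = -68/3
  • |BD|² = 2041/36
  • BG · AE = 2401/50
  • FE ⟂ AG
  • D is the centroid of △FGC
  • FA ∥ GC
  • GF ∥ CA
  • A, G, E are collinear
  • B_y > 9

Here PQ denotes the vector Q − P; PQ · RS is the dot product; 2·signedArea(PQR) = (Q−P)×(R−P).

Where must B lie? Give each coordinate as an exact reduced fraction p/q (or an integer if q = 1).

1. B_x = -7/2  [2·signedArea(BAD) = -68/3 ∩ BG · AE = 2401/50]
2. B_y = 10  [2·signedArea(BAD) = -68/3 ∩ BG · AE = 2401/50]
   → B = (-7/2, 10)

B = (-7/2, 10)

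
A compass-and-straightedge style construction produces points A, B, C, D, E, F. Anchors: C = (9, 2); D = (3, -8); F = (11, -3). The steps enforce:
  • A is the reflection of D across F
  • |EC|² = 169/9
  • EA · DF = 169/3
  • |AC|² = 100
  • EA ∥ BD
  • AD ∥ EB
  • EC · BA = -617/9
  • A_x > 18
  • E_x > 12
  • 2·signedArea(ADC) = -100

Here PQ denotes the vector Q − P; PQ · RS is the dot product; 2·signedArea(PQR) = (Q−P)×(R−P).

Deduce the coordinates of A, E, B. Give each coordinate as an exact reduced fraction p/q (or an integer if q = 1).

1. A_x = 19  [A is the reflection of D across F]
2. A_y = 2  [A is the reflection of D across F]
   → A = (19, 2)
3. E_x = 13  [line -8·x + -5·y + 317/3 = 0 ∩ |EC|² = 169/9]
4. E_y = 1/3  [line -8·x + -5·y + 317/3 = 0 ∩ |EC|² = 169/9]
   → E = (13, 1/3)
5. B_x = -3  [EC · BA = -617/9 ∩ EA ∥ BD]
6. B_y = -29/3  [EC · BA = -617/9 ∩ EA ∥ BD]
   → B = (-3, -29/3)

A = (19, 2)
B = (-3, -29/3)
E = (13, 1/3)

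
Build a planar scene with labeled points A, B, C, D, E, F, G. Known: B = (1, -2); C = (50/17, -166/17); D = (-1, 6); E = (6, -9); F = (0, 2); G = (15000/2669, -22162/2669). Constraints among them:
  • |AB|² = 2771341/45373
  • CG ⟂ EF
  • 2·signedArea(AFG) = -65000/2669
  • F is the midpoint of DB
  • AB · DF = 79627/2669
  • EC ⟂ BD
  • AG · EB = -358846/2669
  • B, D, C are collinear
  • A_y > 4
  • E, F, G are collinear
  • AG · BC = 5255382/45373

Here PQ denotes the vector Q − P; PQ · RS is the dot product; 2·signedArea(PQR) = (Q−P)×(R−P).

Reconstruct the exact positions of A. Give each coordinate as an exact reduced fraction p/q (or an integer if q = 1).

A = (-9662/2669, 11486/2669)

1. A_x = -9662/2669  [AB · DF = 79627/2669 ∩ AG · EB = -358846/2669]
2. A_y = 11486/2669  [AB · DF = 79627/2669 ∩ AG · EB = -358846/2669]
   → A = (-9662/2669, 11486/2669)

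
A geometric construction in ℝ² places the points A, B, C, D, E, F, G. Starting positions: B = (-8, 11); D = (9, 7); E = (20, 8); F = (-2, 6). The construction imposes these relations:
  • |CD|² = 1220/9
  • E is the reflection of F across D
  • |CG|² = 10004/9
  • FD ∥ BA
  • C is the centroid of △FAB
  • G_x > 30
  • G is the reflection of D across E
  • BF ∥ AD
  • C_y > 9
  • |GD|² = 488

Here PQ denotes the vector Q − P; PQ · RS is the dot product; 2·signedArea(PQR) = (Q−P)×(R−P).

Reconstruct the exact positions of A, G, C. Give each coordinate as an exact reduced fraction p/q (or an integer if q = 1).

1. A_x = 3  [BF ∥ AD ∩ FD ∥ BA]
2. A_y = 12  [BF ∥ AD ∩ FD ∥ BA]
   → A = (3, 12)
3. G_x = 31  [G is the reflection of D across E]
4. G_y = 9  [G is the reflection of D across E]
   → G = (31, 9)
5. C_x = -7/3  [C is the centroid of △FAB]
6. C_y = 29/3  [C is the centroid of △FAB]
   → C = (-7/3, 29/3)

A = (3, 12)
C = (-7/3, 29/3)
G = (31, 9)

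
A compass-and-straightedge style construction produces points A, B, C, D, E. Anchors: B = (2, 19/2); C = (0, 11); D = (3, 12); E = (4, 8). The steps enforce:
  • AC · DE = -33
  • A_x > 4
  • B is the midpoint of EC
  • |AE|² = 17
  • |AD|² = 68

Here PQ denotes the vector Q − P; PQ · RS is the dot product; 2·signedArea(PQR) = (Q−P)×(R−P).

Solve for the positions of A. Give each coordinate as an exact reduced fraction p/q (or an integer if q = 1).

1. A_x = 5  [line -1·x + 4·y + -11 = 0 ∩ |AD|² = 68]
2. A_y = 4  [line -1·x + 4·y + -11 = 0 ∩ |AD|² = 68]
   → A = (5, 4)

A = (5, 4)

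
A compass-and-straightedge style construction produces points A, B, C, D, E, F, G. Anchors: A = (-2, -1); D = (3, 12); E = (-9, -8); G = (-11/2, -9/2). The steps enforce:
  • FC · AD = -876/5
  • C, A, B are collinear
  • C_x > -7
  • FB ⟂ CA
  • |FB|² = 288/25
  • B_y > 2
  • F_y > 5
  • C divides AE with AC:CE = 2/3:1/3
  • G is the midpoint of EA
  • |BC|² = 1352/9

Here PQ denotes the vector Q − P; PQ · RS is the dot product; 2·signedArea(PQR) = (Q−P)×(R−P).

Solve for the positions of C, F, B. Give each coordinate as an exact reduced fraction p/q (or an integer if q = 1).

1. C_x = -20/3  [C divides AE with AC:CE = 2/3:1/3]
2. C_y = -17/3  [C divides AE with AC:CE = 2/3:1/3]
   → C = (-20/3, -17/3)
3. B_x = 2  [line -14/3·x + 14/3·y + -14/3 = 0 ∩ |BC|² = 1352/9]
4. B_y = 3  [line -14/3·x + 14/3·y + -14/3 = 0 ∩ |BC|² = 1352/9]
   → B = (2, 3)
5. F_x = -2/5  [FC · AD = -876/5 ∩ FB ⟂ CA]
6. F_y = 27/5  [FC · AD = -876/5 ∩ FB ⟂ CA]
   → F = (-2/5, 27/5)

B = (2, 3)
C = (-20/3, -17/3)
F = (-2/5, 27/5)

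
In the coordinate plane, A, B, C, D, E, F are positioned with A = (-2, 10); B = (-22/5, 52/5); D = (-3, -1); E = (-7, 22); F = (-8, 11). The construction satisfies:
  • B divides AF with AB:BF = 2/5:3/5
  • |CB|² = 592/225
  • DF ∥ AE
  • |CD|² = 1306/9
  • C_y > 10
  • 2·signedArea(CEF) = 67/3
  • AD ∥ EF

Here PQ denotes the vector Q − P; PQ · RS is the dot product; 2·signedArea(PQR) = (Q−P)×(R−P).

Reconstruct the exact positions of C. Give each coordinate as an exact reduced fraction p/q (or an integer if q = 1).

1. C_x = -6  [line 11·x + -1·y + 230/3 = 0 ∩ |CD|² = 1306/9]
2. C_y = 32/3  [line 11·x + -1·y + 230/3 = 0 ∩ |CD|² = 1306/9]
   → C = (-6, 32/3)

C = (-6, 32/3)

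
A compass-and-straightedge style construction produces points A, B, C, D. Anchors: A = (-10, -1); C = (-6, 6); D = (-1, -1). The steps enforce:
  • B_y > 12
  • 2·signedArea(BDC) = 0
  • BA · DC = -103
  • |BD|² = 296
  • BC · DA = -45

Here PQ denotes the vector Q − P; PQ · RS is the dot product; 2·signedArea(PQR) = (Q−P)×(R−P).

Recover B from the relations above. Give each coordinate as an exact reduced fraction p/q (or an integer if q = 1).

1. B_x = -11  [2·signedArea(BDC) = 0 ∩ BC · DA = -45]
2. B_y = 13  [2·signedArea(BDC) = 0 ∩ BC · DA = -45]
   → B = (-11, 13)

B = (-11, 13)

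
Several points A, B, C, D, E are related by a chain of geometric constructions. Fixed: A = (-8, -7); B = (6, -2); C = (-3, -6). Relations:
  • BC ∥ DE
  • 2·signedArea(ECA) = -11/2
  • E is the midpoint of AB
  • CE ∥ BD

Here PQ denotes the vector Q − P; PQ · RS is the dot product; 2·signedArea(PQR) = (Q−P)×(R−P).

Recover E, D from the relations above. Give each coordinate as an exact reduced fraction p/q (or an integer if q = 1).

1. E_x = -1  [E is the midpoint of AB]
2. E_y = -9/2  [E is the midpoint of AB]
   → E = (-1, -9/2)
3. D_x = 8  [BC ∥ DE ∩ CE ∥ BD]
4. D_y = -1/2  [BC ∥ DE ∩ CE ∥ BD]
   → D = (8, -1/2)

D = (8, -1/2)
E = (-1, -9/2)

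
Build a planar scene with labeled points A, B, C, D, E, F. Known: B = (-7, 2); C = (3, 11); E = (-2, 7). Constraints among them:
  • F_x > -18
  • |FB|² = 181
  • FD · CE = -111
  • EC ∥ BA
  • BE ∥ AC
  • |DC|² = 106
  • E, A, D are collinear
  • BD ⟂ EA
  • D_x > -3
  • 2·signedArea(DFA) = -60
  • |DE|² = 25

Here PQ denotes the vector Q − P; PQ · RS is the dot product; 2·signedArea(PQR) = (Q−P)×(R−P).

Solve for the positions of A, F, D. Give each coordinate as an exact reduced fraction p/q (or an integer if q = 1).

1. A_x = -2  [BE ∥ AC ∩ EC ∥ BA]
2. A_y = 6  [BE ∥ AC ∩ EC ∥ BA]
   → A = (-2, 6)
3. D_x = -2  [E, A, D are collinear ∩ BD ⟂ EA]
4. D_y = 2  [E, A, D are collinear ∩ BD ⟂ EA]
   → D = (-2, 2)
5. F_x = -17  [FD · CE = -111 ∩ 2·signedArea(DFA) = -60]
6. F_y = -7  [FD · CE = -111 ∩ 2·signedArea(DFA) = -60]
   → F = (-17, -7)

A = (-2, 6)
D = (-2, 2)
F = (-17, -7)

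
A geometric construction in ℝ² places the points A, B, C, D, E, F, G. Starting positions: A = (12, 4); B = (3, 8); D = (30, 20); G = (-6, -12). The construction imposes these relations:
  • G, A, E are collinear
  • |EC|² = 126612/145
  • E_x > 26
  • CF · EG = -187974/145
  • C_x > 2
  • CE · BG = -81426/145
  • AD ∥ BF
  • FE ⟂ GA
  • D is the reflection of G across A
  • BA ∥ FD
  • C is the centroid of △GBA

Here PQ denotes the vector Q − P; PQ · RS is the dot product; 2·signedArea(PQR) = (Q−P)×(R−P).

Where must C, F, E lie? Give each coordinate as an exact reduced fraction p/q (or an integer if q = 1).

C = (3, 0)
E = (3909/145, 2508/145)
F = (21, 24)

1. C_x = 3  [C is the centroid of △GBA]
2. C_y = 0  [C is the centroid of △GBA]
   → C = (3, 0)
3. F_x = 21  [BA ∥ FD ∩ AD ∥ BF]
4. F_y = 24  [BA ∥ FD ∩ AD ∥ BF]
   → F = (21, 24)
5. E_x = 3909/145  [G, A, E are collinear ∩ FE ⟂ GA]
6. E_y = 2508/145  [G, A, E are collinear ∩ FE ⟂ GA]
   → E = (3909/145, 2508/145)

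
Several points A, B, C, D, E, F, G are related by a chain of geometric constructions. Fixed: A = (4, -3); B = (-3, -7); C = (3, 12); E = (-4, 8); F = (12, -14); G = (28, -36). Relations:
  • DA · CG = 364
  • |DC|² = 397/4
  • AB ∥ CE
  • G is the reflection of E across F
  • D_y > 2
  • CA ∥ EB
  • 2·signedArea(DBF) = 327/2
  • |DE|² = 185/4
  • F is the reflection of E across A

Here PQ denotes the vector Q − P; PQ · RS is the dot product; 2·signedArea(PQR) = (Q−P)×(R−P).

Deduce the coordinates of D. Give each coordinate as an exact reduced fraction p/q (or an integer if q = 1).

1. D_x = 0  [2·signedArea(DBF) = 327/2 ∩ DA · CG = 364]
2. D_y = 5/2  [2·signedArea(DBF) = 327/2 ∩ DA · CG = 364]
   → D = (0, 5/2)

D = (0, 5/2)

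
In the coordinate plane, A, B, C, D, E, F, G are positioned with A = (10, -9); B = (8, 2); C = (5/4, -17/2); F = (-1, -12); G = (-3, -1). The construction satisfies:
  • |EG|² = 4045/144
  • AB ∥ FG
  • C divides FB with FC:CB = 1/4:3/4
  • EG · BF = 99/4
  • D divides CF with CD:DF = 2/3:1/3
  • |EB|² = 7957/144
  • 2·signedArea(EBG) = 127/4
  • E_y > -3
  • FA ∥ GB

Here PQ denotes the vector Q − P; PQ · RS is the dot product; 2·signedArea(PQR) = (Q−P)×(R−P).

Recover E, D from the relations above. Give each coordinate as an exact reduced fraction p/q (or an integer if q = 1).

1. E_x = 25/12  [EG · BF = 99/4 ∩ 2·signedArea(EBG) = 127/4]
2. E_y = -5/2  [EG · BF = 99/4 ∩ 2·signedArea(EBG) = 127/4]
   → E = (25/12, -5/2)
3. D_x = -1/4  [D divides CF with CD:DF = 2/3:1/3]
4. D_y = -65/6  [D divides CF with CD:DF = 2/3:1/3]
   → D = (-1/4, -65/6)

D = (-1/4, -65/6)
E = (25/12, -5/2)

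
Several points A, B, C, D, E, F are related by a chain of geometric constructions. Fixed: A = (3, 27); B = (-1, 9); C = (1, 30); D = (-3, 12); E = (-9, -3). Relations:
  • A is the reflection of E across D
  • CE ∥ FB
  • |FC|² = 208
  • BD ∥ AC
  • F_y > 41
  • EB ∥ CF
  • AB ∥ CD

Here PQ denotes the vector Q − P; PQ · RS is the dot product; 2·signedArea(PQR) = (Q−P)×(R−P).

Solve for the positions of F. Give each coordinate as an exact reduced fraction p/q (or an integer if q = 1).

F = (9, 42)

1. F_x = 9  [CE ∥ FB ∩ EB ∥ CF]
2. F_y = 42  [CE ∥ FB ∩ EB ∥ CF]
   → F = (9, 42)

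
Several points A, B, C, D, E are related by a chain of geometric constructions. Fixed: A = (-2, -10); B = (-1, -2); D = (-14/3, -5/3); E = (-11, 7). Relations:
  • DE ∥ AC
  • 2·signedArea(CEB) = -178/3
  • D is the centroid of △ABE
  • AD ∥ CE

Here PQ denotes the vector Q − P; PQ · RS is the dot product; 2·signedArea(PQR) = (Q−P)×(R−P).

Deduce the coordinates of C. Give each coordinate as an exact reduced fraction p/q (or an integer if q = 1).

C = (-25/3, -4/3)

1. C_x = -25/3  [AD ∥ CE ∩ DE ∥ AC]
2. C_y = -4/3  [AD ∥ CE ∩ DE ∥ AC]
   → C = (-25/3, -4/3)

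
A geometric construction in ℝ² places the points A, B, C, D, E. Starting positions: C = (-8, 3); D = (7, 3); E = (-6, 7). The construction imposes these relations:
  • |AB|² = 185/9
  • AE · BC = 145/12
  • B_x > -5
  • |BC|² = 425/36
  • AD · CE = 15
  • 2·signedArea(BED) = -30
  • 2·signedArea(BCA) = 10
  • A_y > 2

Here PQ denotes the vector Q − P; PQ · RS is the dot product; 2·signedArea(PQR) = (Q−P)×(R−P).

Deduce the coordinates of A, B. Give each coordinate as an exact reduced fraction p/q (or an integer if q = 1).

A = (-1/2, 3)
B = (-29/6, 13/3)

1. B_x = -29/6  [line 4·x + 13·y + -37 = 0 ∩ |BC|² = 425/36]
2. B_y = 13/3  [line 4·x + 13·y + -37 = 0 ∩ |BC|² = 425/36]
   → B = (-29/6, 13/3)
3. A_x = -1/2  [AE · BC = 145/12 ∩ 2·signedArea(BCA) = 10]
4. A_y = 3  [AE · BC = 145/12 ∩ 2·signedArea(BCA) = 10]
   → A = (-1/2, 3)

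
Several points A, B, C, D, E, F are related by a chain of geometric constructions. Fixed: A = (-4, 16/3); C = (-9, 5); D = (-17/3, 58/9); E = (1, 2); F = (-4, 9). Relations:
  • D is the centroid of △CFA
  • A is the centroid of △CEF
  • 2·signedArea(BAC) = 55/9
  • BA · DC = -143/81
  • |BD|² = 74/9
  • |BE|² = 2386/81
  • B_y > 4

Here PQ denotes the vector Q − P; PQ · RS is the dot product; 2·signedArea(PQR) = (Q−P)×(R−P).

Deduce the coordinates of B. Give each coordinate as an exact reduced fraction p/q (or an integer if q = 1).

B = (-4, 37/9)

1. B_x = -4  [BA · DC = -143/81 ∩ 2·signedArea(BAC) = 55/9]
2. B_y = 37/9  [BA · DC = -143/81 ∩ 2·signedArea(BAC) = 55/9]
   → B = (-4, 37/9)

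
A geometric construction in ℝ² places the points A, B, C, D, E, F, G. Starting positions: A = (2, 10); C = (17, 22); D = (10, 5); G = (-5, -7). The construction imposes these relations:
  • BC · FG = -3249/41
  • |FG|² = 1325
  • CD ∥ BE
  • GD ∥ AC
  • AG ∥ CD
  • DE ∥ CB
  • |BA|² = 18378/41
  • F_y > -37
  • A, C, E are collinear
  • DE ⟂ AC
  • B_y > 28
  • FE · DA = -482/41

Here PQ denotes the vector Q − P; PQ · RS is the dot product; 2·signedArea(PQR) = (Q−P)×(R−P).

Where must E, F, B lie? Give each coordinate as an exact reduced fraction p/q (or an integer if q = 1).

1. E_x = 182/41  [A, C, E are collinear ∩ DE ⟂ AC]
2. E_y = 490/41  [A, C, E are collinear ∩ DE ⟂ AC]
   → E = (182/41, 490/41)
3. B_x = 469/41  [CD ∥ BE ∩ DE ∥ CB]
4. B_y = 1187/41  [CD ∥ BE ∩ DE ∥ CB]
   → B = (469/41, 1187/41)
5. F_x = -27  [FE · DA = -482/41 ∩ BC · FG = -3249/41]
6. F_y = -36  [FE · DA = -482/41 ∩ BC · FG = -3249/41]
   → F = (-27, -36)

B = (469/41, 1187/41)
E = (182/41, 490/41)
F = (-27, -36)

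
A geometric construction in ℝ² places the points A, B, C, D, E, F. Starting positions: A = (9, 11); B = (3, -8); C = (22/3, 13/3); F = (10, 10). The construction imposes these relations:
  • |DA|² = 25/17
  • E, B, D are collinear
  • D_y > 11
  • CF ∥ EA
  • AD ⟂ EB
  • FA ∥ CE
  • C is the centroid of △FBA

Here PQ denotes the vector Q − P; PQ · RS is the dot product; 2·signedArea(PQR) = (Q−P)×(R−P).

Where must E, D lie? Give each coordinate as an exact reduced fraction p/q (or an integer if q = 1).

D = (133/17, 192/17)
E = (19/3, 16/3)

1. E_x = 19/3  [CF ∥ EA ∩ FA ∥ CE]
2. E_y = 16/3  [CF ∥ EA ∩ FA ∥ CE]
   → E = (19/3, 16/3)
3. D_x = 133/17  [E, B, D are collinear ∩ AD ⟂ EB]
4. D_y = 192/17  [E, B, D are collinear ∩ AD ⟂ EB]
   → D = (133/17, 192/17)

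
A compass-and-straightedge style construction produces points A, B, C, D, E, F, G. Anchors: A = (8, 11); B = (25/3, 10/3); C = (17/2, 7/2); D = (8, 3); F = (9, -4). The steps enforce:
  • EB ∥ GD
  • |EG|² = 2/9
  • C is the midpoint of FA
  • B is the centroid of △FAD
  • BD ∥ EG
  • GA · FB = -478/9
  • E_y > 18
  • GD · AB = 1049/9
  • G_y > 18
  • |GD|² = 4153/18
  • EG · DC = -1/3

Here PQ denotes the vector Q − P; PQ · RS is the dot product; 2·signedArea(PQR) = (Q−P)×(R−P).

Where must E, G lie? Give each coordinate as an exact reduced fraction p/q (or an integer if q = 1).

1. G_x = 43/6  [GA · FB = -478/9 ∩ GD · AB = 1049/9]
2. G_y = 109/6  [GA · FB = -478/9 ∩ GD · AB = 1049/9]
   → G = (43/6, 109/6)
3. E_x = 15/2  [EG · DC = -1/3 ∩ EB ∥ GD]
4. E_y = 37/2  [EG · DC = -1/3 ∩ EB ∥ GD]
   → E = (15/2, 37/2)

E = (15/2, 37/2)
G = (43/6, 109/6)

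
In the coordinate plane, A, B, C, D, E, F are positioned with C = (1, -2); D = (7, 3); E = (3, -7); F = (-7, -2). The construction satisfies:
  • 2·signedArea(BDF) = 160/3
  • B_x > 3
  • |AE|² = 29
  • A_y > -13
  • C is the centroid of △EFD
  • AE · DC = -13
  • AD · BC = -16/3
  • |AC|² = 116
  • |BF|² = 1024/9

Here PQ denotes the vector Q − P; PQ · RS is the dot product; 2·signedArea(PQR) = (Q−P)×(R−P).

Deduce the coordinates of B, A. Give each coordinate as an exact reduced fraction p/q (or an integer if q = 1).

1. B_x = 11/3  [line 5·x + -14·y + -139/3 = 0 ∩ |BF|² = 1024/9]
2. B_y = -2  [line 5·x + -14·y + -139/3 = 0 ∩ |BF|² = 1024/9]
   → B = (11/3, -2)
3. A_x = 5  [AD · BC = -16/3 ∩ AE · DC = -13]
4. A_y = -12  [AD · BC = -16/3 ∩ AE · DC = -13]
   → A = (5, -12)

A = (5, -12)
B = (11/3, -2)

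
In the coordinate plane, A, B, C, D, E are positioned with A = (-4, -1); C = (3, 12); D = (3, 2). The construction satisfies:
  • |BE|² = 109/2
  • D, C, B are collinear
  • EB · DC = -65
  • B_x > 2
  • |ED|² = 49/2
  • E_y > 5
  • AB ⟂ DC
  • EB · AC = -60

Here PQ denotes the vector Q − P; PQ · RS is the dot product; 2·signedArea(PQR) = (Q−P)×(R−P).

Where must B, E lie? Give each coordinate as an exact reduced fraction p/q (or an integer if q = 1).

B = (3, -1)
E = (-1/2, 11/2)

1. B_x = 3  [D, C, B are collinear ∩ AB ⟂ DC]
2. B_y = -1  [D, C, B are collinear ∩ AB ⟂ DC]
   → B = (3, -1)
3. E_x = -1/2  [EB · AC = -60 ∩ EB · DC = -65]
4. E_y = 11/2  [EB · AC = -60 ∩ EB · DC = -65]
   → E = (-1/2, 11/2)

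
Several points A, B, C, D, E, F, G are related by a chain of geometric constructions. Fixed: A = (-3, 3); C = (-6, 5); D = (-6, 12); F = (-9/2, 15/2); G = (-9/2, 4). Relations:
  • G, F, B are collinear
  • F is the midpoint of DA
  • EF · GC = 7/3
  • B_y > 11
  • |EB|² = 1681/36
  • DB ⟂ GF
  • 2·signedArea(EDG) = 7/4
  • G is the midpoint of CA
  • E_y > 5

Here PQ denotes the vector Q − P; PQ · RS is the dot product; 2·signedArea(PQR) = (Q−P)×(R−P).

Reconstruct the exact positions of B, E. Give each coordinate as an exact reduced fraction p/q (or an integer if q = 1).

B = (-9/2, 12)
E = (-9/2, 31/6)

1. B_x = -9/2  [G, F, B are collinear ∩ DB ⟂ GF]
2. B_y = 12  [G, F, B are collinear ∩ DB ⟂ GF]
   → B = (-9/2, 12)
3. E_x = -9/2  [EF · GC = 7/3 ∩ 2·signedArea(EDG) = 7/4]
4. E_y = 31/6  [EF · GC = 7/3 ∩ 2·signedArea(EDG) = 7/4]
   → E = (-9/2, 31/6)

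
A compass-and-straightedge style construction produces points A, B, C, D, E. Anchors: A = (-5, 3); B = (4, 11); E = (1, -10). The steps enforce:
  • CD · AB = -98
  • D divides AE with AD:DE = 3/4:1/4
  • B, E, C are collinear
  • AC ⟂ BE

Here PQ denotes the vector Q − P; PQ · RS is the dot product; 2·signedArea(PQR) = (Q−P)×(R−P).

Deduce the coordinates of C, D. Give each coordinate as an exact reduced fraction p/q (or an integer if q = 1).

1. C_x = 27/10  [B, E, C are collinear ∩ AC ⟂ BE]
2. C_y = 19/10  [B, E, C are collinear ∩ AC ⟂ BE]
   → C = (27/10, 19/10)
3. D_x = -1/2  [D divides AE with AD:DE = 3/4:1/4]
4. D_y = -27/4  [D divides AE with AD:DE = 3/4:1/4]
   → D = (-1/2, -27/4)

C = (27/10, 19/10)
D = (-1/2, -27/4)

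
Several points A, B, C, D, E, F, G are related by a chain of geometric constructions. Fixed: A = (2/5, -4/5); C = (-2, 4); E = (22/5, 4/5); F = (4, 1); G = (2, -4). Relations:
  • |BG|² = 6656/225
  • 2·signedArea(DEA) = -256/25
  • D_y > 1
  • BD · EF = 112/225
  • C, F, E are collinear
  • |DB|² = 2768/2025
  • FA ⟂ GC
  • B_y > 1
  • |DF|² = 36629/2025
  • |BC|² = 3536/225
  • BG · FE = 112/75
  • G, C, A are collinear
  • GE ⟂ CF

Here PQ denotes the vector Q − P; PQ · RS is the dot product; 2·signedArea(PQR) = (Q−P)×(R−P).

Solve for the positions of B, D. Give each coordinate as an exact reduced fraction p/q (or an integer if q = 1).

1. B_x = 14/15  [line -2/5·x + 1/5·y + 8/75 = 0 ∩ |BG|² = 6656/225]
2. B_y = 4/3  [line -2/5·x + 1/5·y + 8/75 = 0 ∩ |BG|² = 6656/225]
   → B = (14/15, 4/3)
3. D_x = -2/9  [2·signedArea(DEA) = -256/25 ∩ BD · EF = 112/225]
4. D_y = 68/45  [2·signedArea(DEA) = -256/25 ∩ BD · EF = 112/225]
   → D = (-2/9, 68/45)

B = (14/15, 4/3)
D = (-2/9, 68/45)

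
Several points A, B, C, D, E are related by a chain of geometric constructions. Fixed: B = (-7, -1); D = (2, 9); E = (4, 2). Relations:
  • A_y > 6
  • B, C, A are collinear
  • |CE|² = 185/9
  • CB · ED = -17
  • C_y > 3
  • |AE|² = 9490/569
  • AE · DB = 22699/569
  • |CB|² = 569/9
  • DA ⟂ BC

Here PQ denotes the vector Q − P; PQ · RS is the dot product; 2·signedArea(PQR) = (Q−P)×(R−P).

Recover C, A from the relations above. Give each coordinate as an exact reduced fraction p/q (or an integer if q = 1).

A = (2217/569, 3461/569)
C = (-1/3, 10/3)

1. C_x = -1/3  [line 2·x + -7·y + 24 = 0 ∩ |CB|² = 569/9]
2. C_y = 10/3  [line 2·x + -7·y + 24 = 0 ∩ |CB|² = 569/9]
   → C = (-1/3, 10/3)
3. A_x = 2217/569  [B, C, A are collinear ∩ DA ⟂ BC]
4. A_y = 3461/569  [B, C, A are collinear ∩ DA ⟂ BC]
   → A = (2217/569, 3461/569)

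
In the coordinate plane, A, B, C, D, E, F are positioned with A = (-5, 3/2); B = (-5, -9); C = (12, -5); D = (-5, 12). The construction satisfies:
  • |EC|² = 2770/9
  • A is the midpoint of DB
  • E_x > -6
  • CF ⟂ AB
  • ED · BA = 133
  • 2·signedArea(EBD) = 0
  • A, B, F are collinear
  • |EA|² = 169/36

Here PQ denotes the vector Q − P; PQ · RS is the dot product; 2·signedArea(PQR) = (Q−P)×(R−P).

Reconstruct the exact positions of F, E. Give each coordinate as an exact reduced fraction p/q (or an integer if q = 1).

E = (-5, -2/3)
F = (-5, -5)

1. F_x = -5  [A, B, F are collinear ∩ CF ⟂ AB]
2. F_y = -5  [A, B, F are collinear ∩ CF ⟂ AB]
   → F = (-5, -5)
3. E_x = -5  [2·signedArea(EBD) = 0 ∩ ED · BA = 133]
4. E_y = -2/3  [2·signedArea(EBD) = 0 ∩ ED · BA = 133]
   → E = (-5, -2/3)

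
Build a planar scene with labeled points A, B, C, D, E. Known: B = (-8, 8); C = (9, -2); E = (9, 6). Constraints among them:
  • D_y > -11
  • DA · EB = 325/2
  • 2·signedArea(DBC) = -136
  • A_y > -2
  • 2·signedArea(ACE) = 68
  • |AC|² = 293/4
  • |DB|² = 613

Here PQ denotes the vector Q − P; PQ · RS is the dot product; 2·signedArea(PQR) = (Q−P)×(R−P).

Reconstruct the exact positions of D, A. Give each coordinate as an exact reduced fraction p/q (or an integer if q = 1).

A = (1/2, -1)
D = (9, -10)

1. A_x = 1/2  [2·signedArea(ACE) = 68]
2. A_y = -1  [|AC|² = 293/4]
   → A = (1/2, -1)
3. D_x = 9  [2·signedArea(DBC) = -136 ∩ DA · EB = 325/2]
4. D_y = -10  [2·signedArea(DBC) = -136 ∩ DA · EB = 325/2]
   → D = (9, -10)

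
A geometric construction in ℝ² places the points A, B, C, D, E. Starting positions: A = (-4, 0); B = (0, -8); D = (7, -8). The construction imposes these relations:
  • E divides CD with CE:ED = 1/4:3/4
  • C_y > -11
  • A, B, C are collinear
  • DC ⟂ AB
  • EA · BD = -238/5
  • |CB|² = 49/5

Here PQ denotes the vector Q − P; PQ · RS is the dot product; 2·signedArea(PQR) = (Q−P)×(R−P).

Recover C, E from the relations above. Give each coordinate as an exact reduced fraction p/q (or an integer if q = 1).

C = (7/5, -54/5)
E = (14/5, -101/10)

1. C_x = 7/5  [A, B, C are collinear ∩ DC ⟂ AB]
2. C_y = -54/5  [A, B, C are collinear ∩ DC ⟂ AB]
   → C = (7/5, -54/5)
3. E_x = 14/5  [E divides CD with CE:ED = 1/4:3/4]
4. E_y = -101/10  [E divides CD with CE:ED = 1/4:3/4]
   → E = (14/5, -101/10)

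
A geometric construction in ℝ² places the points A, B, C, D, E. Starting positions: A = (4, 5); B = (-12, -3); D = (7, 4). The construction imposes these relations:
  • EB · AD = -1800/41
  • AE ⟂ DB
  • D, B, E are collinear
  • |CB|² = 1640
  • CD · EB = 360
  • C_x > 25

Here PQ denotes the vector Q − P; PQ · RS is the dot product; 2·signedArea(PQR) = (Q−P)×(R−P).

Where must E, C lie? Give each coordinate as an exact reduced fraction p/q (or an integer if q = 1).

C = (26, 11)
E = (192/41, 129/41)

1. E_x = 192/41  [D, B, E are collinear ∩ AE ⟂ DB]
2. E_y = 129/41  [D, B, E are collinear ∩ AE ⟂ DB]
   → E = (192/41, 129/41)
3. C_x = 26  [line 684/41·x + 252/41·y + -20556/41 = 0 ∩ |CB|² = 1640]
4. C_y = 11  [line 684/41·x + 252/41·y + -20556/41 = 0 ∩ |CB|² = 1640]
   → C = (26, 11)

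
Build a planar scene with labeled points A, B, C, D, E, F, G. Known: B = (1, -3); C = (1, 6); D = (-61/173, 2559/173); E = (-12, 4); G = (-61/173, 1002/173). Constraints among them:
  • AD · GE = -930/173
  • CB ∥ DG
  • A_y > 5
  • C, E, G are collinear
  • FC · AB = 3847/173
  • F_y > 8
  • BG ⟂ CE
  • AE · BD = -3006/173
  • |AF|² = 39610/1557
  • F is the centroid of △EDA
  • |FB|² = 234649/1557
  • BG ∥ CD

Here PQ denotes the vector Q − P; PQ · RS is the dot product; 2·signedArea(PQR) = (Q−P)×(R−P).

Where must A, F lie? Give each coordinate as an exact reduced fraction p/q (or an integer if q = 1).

A = (95/173, 1026/173)
F = (-2042/519, 4277/519)

1. A_x = 95/173  [AE · BD = -3006/173 ∩ AD · GE = -930/173]
2. A_y = 1026/173  [AE · BD = -3006/173 ∩ AD · GE = -930/173]
   → A = (95/173, 1026/173)
3. F_x = -2042/519  [F is the centroid of △EDA]
4. F_y = 4277/519  [F is the centroid of △EDA]
   → F = (-2042/519, 4277/519)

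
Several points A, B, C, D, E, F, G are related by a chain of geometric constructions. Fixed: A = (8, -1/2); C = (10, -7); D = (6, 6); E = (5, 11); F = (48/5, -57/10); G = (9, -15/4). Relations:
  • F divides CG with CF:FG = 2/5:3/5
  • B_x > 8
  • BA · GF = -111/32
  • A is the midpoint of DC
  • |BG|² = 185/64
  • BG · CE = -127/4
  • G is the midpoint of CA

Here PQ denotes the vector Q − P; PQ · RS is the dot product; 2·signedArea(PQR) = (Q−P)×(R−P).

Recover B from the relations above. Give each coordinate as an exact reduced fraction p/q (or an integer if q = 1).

B = (17/2, -17/8)

1. B_x = 17/2  [BA · GF = -111/32 ∩ BG · CE = -127/4]
2. B_y = -17/8  [BA · GF = -111/32 ∩ BG · CE = -127/4]
   → B = (17/2, -17/8)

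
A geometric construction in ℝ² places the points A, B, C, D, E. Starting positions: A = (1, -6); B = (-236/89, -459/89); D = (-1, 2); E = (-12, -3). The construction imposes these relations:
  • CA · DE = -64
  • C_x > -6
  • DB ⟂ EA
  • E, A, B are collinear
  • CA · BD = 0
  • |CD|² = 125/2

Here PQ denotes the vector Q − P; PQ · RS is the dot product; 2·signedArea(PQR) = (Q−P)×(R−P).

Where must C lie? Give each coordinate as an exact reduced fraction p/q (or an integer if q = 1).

C = (-11/2, -9/2)

1. C_x = -11/2  [CA · BD = 0 ∩ CA · DE = -64]
2. C_y = -9/2  [CA · BD = 0 ∩ CA · DE = -64]
   → C = (-11/2, -9/2)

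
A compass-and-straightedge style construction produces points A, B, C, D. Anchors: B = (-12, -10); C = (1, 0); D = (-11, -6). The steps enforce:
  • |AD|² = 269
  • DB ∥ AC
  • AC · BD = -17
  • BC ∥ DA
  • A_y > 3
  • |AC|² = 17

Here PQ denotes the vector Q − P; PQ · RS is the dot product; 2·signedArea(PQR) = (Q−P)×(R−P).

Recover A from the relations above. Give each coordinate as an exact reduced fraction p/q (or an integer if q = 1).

A = (2, 4)

1. A_x = 2  [DB ∥ AC ∩ BC ∥ DA]
2. A_y = 4  [DB ∥ AC ∩ BC ∥ DA]
   → A = (2, 4)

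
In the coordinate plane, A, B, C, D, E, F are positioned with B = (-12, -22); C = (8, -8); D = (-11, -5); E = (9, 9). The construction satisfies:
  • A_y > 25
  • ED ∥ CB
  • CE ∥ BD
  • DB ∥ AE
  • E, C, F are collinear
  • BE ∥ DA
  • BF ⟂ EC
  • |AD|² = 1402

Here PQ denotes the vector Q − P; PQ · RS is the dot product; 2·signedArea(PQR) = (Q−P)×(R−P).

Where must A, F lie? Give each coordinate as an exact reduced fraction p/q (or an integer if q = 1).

A = (10, 26)
F = (1031/145, -3353/145)

1. A_x = 10  [DB ∥ AE ∩ BE ∥ DA]
2. A_y = 26  [DB ∥ AE ∩ BE ∥ DA]
   → A = (10, 26)
3. F_x = 1031/145  [E, C, F are collinear ∩ BF ⟂ EC]
4. F_y = -3353/145  [E, C, F are collinear ∩ BF ⟂ EC]
   → F = (1031/145, -3353/145)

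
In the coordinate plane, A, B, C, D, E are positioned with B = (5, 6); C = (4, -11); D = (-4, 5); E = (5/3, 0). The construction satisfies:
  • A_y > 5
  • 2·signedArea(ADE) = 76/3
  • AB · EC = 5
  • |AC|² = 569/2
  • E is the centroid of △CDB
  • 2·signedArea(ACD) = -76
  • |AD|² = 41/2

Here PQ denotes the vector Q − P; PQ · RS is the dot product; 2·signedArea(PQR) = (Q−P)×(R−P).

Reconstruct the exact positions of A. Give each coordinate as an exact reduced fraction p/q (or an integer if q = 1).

A = (1/2, 11/2)

1. A_x = 1/2  [AB · EC = 5 ∩ 2·signedArea(ADE) = 76/3]
2. A_y = 11/2  [AB · EC = 5 ∩ 2·signedArea(ADE) = 76/3]
   → A = (1/2, 11/2)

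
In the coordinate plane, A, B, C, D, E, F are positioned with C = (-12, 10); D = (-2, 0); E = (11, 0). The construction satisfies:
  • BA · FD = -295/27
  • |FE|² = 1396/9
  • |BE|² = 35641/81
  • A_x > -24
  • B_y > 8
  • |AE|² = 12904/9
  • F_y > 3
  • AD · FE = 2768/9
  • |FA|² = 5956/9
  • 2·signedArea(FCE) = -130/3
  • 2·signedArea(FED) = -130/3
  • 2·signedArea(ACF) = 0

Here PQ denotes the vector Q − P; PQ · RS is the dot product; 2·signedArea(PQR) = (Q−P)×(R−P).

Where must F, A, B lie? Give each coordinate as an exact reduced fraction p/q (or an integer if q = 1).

1. F_x = -1  [2·signedArea(FCE) = -130/3 ∩ 2·signedArea(FED) = -130/3]
2. F_y = 10/3  [2·signedArea(FCE) = -130/3 ∩ 2·signedArea(FED) = -130/3]
   → F = (-1, 10/3)
3. A_x = -23  [2·signedArea(ACF) = 0 ∩ AD · FE = 2768/9]
4. A_y = 50/3  [2·signedArea(ACF) = 0 ∩ AD · FE = 2768/9]
   → A = (-23, 50/3)
5. B_x = -8  [line 1·x + 10/3·y + -584/27 = 0 ∩ |BE|² = 35641/81]
6. B_y = 80/9  [line 1·x + 10/3·y + -584/27 = 0 ∩ |BE|² = 35641/81]
   → B = (-8, 80/9)

A = (-23, 50/3)
B = (-8, 80/9)
F = (-1, 10/3)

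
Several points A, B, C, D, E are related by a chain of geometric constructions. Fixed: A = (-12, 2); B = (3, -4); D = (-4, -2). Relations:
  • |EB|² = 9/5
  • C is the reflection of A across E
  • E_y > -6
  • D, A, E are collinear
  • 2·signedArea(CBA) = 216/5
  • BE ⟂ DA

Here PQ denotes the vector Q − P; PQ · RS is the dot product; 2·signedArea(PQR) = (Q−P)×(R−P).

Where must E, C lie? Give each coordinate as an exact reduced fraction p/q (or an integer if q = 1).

1. E_x = 12/5  [D, A, E are collinear ∩ BE ⟂ DA]
2. E_y = -26/5  [D, A, E are collinear ∩ BE ⟂ DA]
   → E = (12/5, -26/5)
3. C_x = 84/5  [C is the reflection of A across E]
4. C_y = -62/5  [C is the reflection of A across E]
   → C = (84/5, -62/5)

C = (84/5, -62/5)
E = (12/5, -26/5)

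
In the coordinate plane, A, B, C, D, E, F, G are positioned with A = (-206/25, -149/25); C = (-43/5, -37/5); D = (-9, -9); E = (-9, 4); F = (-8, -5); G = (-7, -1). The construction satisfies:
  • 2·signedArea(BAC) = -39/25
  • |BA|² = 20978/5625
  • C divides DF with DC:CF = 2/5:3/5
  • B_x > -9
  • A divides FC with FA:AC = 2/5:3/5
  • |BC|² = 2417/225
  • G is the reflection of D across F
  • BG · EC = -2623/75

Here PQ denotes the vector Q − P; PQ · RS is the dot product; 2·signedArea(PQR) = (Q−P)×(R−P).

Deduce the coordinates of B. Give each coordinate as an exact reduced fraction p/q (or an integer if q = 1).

1. B_x = -133/15  [2·signedArea(BAC) = -39/25 ∩ BG · EC = -2623/75]
2. B_y = -62/15  [2·signedArea(BAC) = -39/25 ∩ BG · EC = -2623/75]
   → B = (-133/15, -62/15)

B = (-133/15, -62/15)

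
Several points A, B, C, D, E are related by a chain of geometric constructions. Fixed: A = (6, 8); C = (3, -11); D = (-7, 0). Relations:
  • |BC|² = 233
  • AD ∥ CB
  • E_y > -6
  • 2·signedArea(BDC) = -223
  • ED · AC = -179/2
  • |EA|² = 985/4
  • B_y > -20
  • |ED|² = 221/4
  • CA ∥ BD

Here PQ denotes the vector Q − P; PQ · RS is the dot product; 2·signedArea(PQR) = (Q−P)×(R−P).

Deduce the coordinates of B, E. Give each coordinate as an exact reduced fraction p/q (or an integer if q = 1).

B = (-10, -19)
E = (-2, -11/2)

1. B_x = -10  [CA ∥ BD ∩ AD ∥ CB]
2. B_y = -19  [CA ∥ BD ∩ AD ∥ CB]
   → B = (-10, -19)
3. E_x = -2  [line 3·x + 19·y + 221/2 = 0 ∩ |EA|² = 985/4]
4. E_y = -11/2  [line 3·x + 19·y + 221/2 = 0 ∩ |EA|² = 985/4]
   → E = (-2, -11/2)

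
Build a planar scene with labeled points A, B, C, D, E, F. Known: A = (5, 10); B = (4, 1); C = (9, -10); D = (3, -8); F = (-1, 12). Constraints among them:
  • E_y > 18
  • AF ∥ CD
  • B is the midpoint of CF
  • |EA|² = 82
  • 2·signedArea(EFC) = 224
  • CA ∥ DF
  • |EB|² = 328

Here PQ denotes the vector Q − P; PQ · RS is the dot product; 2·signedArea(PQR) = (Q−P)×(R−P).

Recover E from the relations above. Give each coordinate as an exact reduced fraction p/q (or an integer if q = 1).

1. E_x = 6  [line 22·x + 10·y + -322 = 0 ∩ |EA|² = 82]
2. E_y = 19  [line 22·x + 10·y + -322 = 0 ∩ |EA|² = 82]
   → E = (6, 19)

E = (6, 19)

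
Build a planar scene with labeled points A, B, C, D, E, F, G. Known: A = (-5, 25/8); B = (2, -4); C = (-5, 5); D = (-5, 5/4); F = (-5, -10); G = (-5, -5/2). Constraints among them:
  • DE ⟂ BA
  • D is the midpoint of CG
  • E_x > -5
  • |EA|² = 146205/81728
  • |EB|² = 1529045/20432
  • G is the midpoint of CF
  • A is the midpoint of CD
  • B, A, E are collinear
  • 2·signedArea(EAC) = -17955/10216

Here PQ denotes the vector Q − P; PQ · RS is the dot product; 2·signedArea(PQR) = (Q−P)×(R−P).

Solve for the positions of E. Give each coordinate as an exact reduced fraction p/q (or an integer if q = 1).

E = (-5188/1277, 11089/5108)

1. E_x = -5188/1277  [B, A, E are collinear ∩ DE ⟂ BA]
2. E_y = 11089/5108  [B, A, E are collinear ∩ DE ⟂ BA]
   → E = (-5188/1277, 11089/5108)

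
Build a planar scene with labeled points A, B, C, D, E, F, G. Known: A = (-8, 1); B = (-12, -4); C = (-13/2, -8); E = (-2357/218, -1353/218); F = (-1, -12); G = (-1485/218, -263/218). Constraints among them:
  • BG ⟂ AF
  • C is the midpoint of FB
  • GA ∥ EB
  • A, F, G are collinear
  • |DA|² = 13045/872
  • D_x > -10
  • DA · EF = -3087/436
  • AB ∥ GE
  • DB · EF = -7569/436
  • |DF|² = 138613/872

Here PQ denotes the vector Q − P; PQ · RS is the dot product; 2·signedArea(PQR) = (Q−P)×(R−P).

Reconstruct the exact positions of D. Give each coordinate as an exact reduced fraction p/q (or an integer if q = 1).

1. D_x = -4101/436  [line -2139/218·x + 1263/218·y + -33663/436 = 0 ∩ |DF|² = 138613/872]
2. D_y = -1135/436  [line -2139/218·x + 1263/218·y + -33663/436 = 0 ∩ |DF|² = 138613/872]
   → D = (-4101/436, -1135/436)

D = (-4101/436, -1135/436)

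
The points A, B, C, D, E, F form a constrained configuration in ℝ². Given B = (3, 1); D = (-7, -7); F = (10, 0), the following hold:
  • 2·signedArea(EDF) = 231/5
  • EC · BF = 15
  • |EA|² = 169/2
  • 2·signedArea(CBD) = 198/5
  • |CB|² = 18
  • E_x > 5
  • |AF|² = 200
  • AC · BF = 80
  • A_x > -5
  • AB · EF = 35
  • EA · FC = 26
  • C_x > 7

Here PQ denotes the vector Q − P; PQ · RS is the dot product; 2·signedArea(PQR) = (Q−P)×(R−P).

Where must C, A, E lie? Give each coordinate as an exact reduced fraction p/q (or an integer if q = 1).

1. C_x = 36/5  [line 8·x + -10·y + -268/5 = 0 ∩ |CB|² = 18]
2. C_y = 2/5  [line 8·x + -10·y + -268/5 = 0 ∩ |CB|² = 18]
   → C = (36/5, 2/5)
3. A_x = -4  [line -7·x + 1·y + -30 = 0 ∩ |AF|² = 200]
4. A_y = 2  [line -7·x + 1·y + -30 = 0 ∩ |AF|² = 200]
   → A = (-4, 2)
5. E_x = 51/10  [2·signedArea(EDF) = 231/5 ∩ EA · FC = 26]
6. E_y = 7/10  [2·signedArea(EDF) = 231/5 ∩ EA · FC = 26]
   → E = (51/10, 7/10)

A = (-4, 2)
C = (36/5, 2/5)
E = (51/10, 7/10)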